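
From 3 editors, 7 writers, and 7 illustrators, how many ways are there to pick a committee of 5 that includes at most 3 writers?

5817

Split by how many writers are chosen (0 through 3).
Sum: C(7,0)·C(10,5) + C(7,1)·C(10,4) + C(7,2)·C(10,3) + C(7,3)·C(10,2) = 252 + 1470 + 2520 + 1575 = 5817.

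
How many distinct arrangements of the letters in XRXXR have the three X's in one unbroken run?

3

Treat the 3 copies of X as a single block. The multiset to arrange is then {XXX, R, R}, 3 items in all.
That gives (3)!/(2!) = 3 arrangements.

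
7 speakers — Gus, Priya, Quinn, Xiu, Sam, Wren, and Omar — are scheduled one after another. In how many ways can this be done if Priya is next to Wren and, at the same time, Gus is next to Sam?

Treat {Priya,Wren} as one block (2 orders) and {Gus,Sam} as another (2 orders).
That leaves 5 units to arrange: 2 × 2 × 5! = 4 × 120 = 480.

480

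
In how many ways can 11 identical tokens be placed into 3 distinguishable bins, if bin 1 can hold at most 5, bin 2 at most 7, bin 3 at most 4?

Ignoring the caps, the number of non-negative solutions to x_1+…+x_3 = 11 is C(13,2) = 78.
Subtract solutions that violate a single cap (substitute x_i' = x_i − (cap_i+1)): x_1 ≥ 6 gives C(7,2) = 21; x_2 ≥ 8 gives C(5,2) = 10; x_3 ≥ 5 gives C(8,2) = 28. Together 59.
Add back pairs where two caps are both exceeded: 0 + 1 + 0 = 1.
By inclusion–exclusion the count is 78 − 59 + 1 = 20.

20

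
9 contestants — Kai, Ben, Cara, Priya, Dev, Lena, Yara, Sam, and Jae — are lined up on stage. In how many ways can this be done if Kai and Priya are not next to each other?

282240

Of the 9! = 362880 arrangements, those with Kai and Priya adjacent number 2 × 8! = 80640 (treat the pair as a block with 2 internal orders).
Complementary counting: 362880 − 80640 = 282240.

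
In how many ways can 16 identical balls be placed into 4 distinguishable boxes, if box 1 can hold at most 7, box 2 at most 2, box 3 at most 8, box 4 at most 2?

18

By stars and bars, unrestricted non-negative solutions to x_1+…+x_4 = 16 number C(16+3,3) = 969.
Subtract solutions that violate a single cap (substitute x_i' = x_i − (cap_i+1)): x_1 ≥ 8 gives C(11,3) = 165; x_2 ≥ 3 gives C(16,3) = 560; x_3 ≥ 9 gives C(10,3) = 120; x_4 ≥ 3 gives C(16,3) = 560. Together 1405.
Add back pairs where two caps are both exceeded: 56 + 0 + 56 + 35 + 286 + 35 = 468.
Subtract triples: 0 + 10 + 0 + 4 = 14.
By inclusion–exclusion the count is 969 − 1405 + 468 − 14 = 18.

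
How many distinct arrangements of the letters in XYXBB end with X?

12

With the last slot taken by X, it remains to arrange the other 4 letters (YXBB).
Those 4 letters have B appearing twice, giving (4)!/(2!) = 12.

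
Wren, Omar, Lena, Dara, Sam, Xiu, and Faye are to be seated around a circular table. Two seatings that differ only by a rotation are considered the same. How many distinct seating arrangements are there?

Around a circle, 7 distinct people have 7!/7 = (6)! = 720 rotationally distinct seatings.

720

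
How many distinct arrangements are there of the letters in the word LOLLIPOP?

Letter multiplicities in LOLLIPOP: I×1, L×3, O×2, P×2.
So there are 8! / (3!·2!·2!) = 1680 distinguishable arrangements.

1680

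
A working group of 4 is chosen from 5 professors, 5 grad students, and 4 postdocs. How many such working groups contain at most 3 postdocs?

Split by how many postdocs are chosen (0 through 3).
Sum: C(4,0)·C(10,4) + C(4,1)·C(10,3) + C(4,2)·C(10,2) + C(4,3)·C(10,1) = 210 + 480 + 270 + 40 = 1000.

1000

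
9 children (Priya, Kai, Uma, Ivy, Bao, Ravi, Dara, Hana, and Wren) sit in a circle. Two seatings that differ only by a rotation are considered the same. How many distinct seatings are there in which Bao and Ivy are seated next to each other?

Glue Bao and Ivy into a block (2 internal orders). Seating 8 units around a circle gives (7)! arrangements.
So 2 × (7)! = 2 × 5040 = 10080.

10080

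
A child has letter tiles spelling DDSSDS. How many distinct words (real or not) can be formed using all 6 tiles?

20

Letter multiplicities in DDSSDS: D×3, S×3.
The number of distinct arrangements is 6!/(3!·3!) = 720/36 = 20.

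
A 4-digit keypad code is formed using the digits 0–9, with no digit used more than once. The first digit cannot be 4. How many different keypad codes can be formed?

The first digit has 10−1 = 9 choices (anything except 4).
The remaining 3 digits are filled from the other 9 symbols without repetition: 9 × 8 × 7 = 504.
Total: 9 × 504 = 4536.

4536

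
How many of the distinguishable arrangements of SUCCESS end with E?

With the last slot taken by E, it remains to arrange the other 6 letters (SUCCSS).
Those 6 letters have C appearing twice and S appearing 3 times, giving (6)!/(3!·2!) = 60.

60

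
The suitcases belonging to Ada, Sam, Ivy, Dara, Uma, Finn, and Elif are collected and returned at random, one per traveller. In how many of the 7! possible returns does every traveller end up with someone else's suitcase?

1854

This is the derangement count D_7: permutations of 7 items with no fixed point.
By inclusion–exclusion this is Σ_{j=0}^{7} (−1)^j C(7,j)·(7−j)!.
Computing: 5040 − 5040 + 2520 − 840 + 210 − 42 + 7 − 1 = 1854.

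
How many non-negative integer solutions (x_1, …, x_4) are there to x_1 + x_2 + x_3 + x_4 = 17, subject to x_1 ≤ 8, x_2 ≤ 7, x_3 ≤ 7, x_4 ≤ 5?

By stars and bars, unrestricted non-negative solutions to x_1+…+x_4 = 17 number C(17+3,3) = 1140.
Subtract solutions that violate a single cap (substitute x_i' = x_i − (cap_i+1)): x_1 ≥ 9 gives C(11,3) = 165; x_2 ≥ 8 gives C(12,3) = 220; x_3 ≥ 8 gives C(12,3) = 220; x_4 ≥ 6 gives C(14,3) = 364. Together 969.
Add back pairs where two caps are both exceeded: 1 + 1 + 10 + 4 + 20 + 20 = 56.
By inclusion–exclusion the count is 1140 − 969 + 56 = 227.

227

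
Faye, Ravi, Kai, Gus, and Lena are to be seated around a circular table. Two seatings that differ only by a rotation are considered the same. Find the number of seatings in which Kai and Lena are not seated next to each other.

All circular seatings of 5 people number (4)! = 24.
Seatings with Kai beside Lena: treat them as a block with 2 internal orders, giving 2 × (3)! = 12.
Subtracting, 24 − 12 = 12.

12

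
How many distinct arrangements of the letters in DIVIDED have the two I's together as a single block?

Treat the 2 copies of I as a single block. The multiset to arrange is then {II, D, D, D, E, V}, 6 items in all.
That gives (6)!/(3!) = 120 arrangements.

120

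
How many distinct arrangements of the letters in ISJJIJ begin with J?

30

Fix J in the first position and arrange the remaining 5 letters.
Those 5 letters have I appearing twice and J appearing twice, giving (5)!/(2!·2!) = 30.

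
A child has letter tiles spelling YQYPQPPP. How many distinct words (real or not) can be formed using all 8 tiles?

YQYPQPPP has 8 letters with P appearing 4 times, Q appearing twice, and Y appearing twice.
So there are 8! / (4!·2!·2!) = 420 distinguishable arrangements.

420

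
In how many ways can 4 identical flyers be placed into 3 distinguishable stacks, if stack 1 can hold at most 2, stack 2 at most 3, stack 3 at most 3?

Without the upper bounds there are C(6,2) = 15 ways to split 4 among 3 stacks.
Subtract solutions that violate a single cap (substitute x_i' = x_i − (cap_i+1)): x_1 ≥ 3 gives C(3,2) = 3; x_2 ≥ 4 gives C(2,2) = 1; x_3 ≥ 4 gives C(2,2) = 1. Together 5.
No two caps can be exceeded simultaneously, so the pair terms are all 0.
By inclusion–exclusion the count is 15 − 5 + 0 = 10.

10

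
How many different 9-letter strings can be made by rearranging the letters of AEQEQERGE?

7560

Letter multiplicities in AEQEQERGE: A×1, E×4, G×1, Q×2, R×1.
So there are 9! / (4!·2!) = 7560 distinguishable arrangements.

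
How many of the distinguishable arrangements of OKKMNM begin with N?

30

Fix N in the first position and arrange the remaining 5 letters.
Those 5 letters have K appearing twice and M appearing twice, giving (5)!/(2!·2!) = 30.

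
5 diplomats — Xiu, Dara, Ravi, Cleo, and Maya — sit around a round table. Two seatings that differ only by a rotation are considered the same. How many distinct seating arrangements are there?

Around a circle, 5 distinct people have 5!/5 = (4)! = 24 rotationally distinct seatings.

24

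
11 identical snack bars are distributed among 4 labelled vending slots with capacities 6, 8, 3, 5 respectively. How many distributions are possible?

Ignoring the caps, the number of non-negative solutions to x_1+…+x_4 = 11 is C(14,3) = 364.
Subtract solutions that violate a single cap (substitute x_i' = x_i − (cap_i+1)): x_1 ≥ 7 gives C(7,3) = 35; x_2 ≥ 9 gives C(5,3) = 10; x_3 ≥ 4 gives C(10,3) = 120; x_4 ≥ 6 gives C(8,3) = 56. Together 221.
Add back pairs where two caps are both exceeded: 0 + 1 + 0 + 0 + 0 + 4 = 5.
By inclusion–exclusion the count is 364 − 221 + 5 = 148.

148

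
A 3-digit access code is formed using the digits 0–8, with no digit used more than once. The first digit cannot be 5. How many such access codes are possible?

448

The first digit has 9−1 = 8 choices (anything except 5).
The remaining 2 digits are filled from the other 8 symbols without repetition: 8 × 7 = 56.
Total: 8 × 56 = 448.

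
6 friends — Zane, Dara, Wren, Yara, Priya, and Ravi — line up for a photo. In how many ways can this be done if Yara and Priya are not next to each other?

There are 6! = 720 arrangements in all. If Yara and Priya are adjacent, merging them into one block gives 2·(5)! = 240 arrangements.
Complementary counting: 720 − 240 = 480.

480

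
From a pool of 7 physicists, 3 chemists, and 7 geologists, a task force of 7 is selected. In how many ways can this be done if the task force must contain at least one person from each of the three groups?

With no constraint there are C(17,7) = 19448 possible selections.
Selections missing a whole group: no physicists → C(10,7) = 120; no chemists → C(14,7) = 3432; no geologists → C(10,7) = 120.
Add back selections omitting two groups (i.e. drawn from a single group): C(7,7) + C(3,7) + C(7,7) = 2.
By inclusion–exclusion: 19448 − 3672 + 2 = 15778.

15778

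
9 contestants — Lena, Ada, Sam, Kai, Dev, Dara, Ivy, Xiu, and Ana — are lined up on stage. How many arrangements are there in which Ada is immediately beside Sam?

80640

Place the 7 others and the Ada-Sam pair as 8 objects in a line; the pair has 2 internal arrangements.
So the count is 2·(8)! = 80640.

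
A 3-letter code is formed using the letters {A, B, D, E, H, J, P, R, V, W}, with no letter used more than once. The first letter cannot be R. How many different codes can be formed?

The first letter has 10−1 = 9 choices (anything except R).
The remaining 2 letters are filled from the other 9 symbols without repetition: 9 × 8 = 72.
Total: 9 × 72 = 648.

648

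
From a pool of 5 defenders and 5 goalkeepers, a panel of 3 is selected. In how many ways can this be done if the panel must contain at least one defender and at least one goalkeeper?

With no constraint there are C(10,3) = 120 possible selections.
Selections missing a whole group: no defenders → C(5,3) = 10; no goalkeepers → C(5,3) = 10.
Both groups omitted at once is impossible, so 120 − 20 = 100.

100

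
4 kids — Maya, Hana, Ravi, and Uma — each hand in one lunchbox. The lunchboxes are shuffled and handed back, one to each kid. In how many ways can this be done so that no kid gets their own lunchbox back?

Count assignments avoiding every fixed point. For any j of the 4 kids fixed to their own lunchbox, the other 4−j can be arranged in (4−j)! ways.
By inclusion–exclusion this is Σ_{j=0}^{4} (−1)^j C(4,j)·(4−j)!.
Computing: 24 − 24 + 12 − 4 + 1 = 9.

9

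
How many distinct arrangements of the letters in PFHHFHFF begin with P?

35

With the first slot taken by P, it remains to arrange the other 7 letters (FHHFHFF).
Those 7 letters have F appearing 4 times and H appearing 3 times, giving (7)!/(4!·3!) = 35.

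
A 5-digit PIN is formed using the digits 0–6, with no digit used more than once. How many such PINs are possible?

2520

With no repetition, fill the 5 digits in order: 7 choices, then 6, down to 3.
7 × 6 × 5 × 4 × 3 = 2520.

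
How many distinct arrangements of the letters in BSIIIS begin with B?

10

With the first slot taken by B, it remains to arrange the other 5 letters (SIIIS).
Those 5 letters have I appearing 3 times and S appearing twice, giving (5)!/(3!·2!) = 10.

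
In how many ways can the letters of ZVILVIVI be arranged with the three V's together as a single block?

Treat the 3 copies of V as a single block. The multiset to arrange is then {VVV, I, I, I, L, Z}, 6 items in all.
That gives (6)!/(3!) = 120 arrangements.

120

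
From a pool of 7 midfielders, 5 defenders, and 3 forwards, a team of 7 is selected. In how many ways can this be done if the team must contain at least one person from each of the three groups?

5516

With no constraint there are C(15,7) = 6435 possible selections.
Subtract selections that omit an entire group: no midfielders → C(8,7) = 8; no defenders → C(10,7) = 120; no forwards → C(12,7) = 792.
Add back selections omitting two groups (i.e. drawn from a single group): C(7,7) + C(5,7) + C(3,7) = 1.
By inclusion–exclusion: 6435 − 920 + 1 = 5516.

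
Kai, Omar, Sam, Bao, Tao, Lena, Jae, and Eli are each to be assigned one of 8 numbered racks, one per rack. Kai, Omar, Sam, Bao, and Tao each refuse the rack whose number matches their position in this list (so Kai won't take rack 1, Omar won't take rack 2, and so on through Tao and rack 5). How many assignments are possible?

21234

Let Aᵢ (for 1 ≤ i ≤ 5) be the placements that put person i in their forbidden rack. Any j of these fix j positions, leaving (8−j)! ways to fill the rest, and there are C(5,j) ways to pick which j.
By inclusion–exclusion, the number of valid placements is Σ_{j=0}^{5} (−1)^j C(5,j)·(8−j)!.
Computing: 40320 − 25200 + 7200 − 1200 + 120 − 6 = 21234.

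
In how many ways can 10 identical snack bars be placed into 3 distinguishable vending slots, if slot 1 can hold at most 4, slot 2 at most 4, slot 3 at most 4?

6

Ignoring the caps, the number of non-negative solutions to x_1+…+x_3 = 10 is C(12,2) = 66.
Subtract solutions that violate a single cap (substitute x_i' = x_i − (cap_i+1)): x_1 ≥ 5 gives C(7,2) = 21; x_2 ≥ 5 gives C(7,2) = 21; x_3 ≥ 5 gives C(7,2) = 21. Together 63.
Add back pairs where two caps are both exceeded: 1 + 1 + 1 = 3.
By inclusion–exclusion the count is 66 − 63 + 3 = 6.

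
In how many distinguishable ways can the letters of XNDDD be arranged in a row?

20

The 5 letters of XNDDD have repeats: D appearing 3 times.
Dividing 5! = 120 by 3! = 6 for the repeated letters gives 20.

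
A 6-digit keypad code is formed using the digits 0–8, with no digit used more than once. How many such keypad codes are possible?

With no repetition, fill the 6 digits in order: 9 choices, then 8, down to 4.
9 × 8 × 7 × 6 × 5 × 4 = 60480.

60480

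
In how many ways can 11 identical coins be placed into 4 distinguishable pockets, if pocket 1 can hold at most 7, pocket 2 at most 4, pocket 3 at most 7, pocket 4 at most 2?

97

Ignoring the caps, the number of non-negative solutions to x_1+…+x_4 = 11 is C(14,3) = 364.
Subtract solutions that violate a single cap (substitute x_i' = x_i − (cap_i+1)): x_1 ≥ 8 gives C(6,3) = 20; x_2 ≥ 5 gives C(9,3) = 84; x_3 ≥ 8 gives C(6,3) = 20; x_4 ≥ 3 gives C(11,3) = 165. Together 289.
Add back pairs where two caps are both exceeded: 0 + 0 + 1 + 0 + 20 + 1 = 22.
By inclusion–exclusion the count is 364 − 289 + 22 = 97.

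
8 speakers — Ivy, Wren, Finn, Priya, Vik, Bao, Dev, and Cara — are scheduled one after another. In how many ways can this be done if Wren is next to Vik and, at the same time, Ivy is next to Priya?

Treat {Wren,Vik} as one block (2 orders) and {Ivy,Priya} as another (2 orders).
That leaves 6 units to arrange: 2 × 2 × 6! = 4 × 720 = 2880.

2880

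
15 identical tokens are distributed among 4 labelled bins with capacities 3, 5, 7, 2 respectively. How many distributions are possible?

10

By stars and bars, unrestricted non-negative solutions to x_1+…+x_4 = 15 number C(15+3,3) = 816.
Subtract solutions that violate a single cap (substitute x_i' = x_i − (cap_i+1)): x_1 ≥ 4 gives C(14,3) = 364; x_2 ≥ 6 gives C(12,3) = 220; x_3 ≥ 8 gives C(10,3) = 120; x_4 ≥ 3 gives C(15,3) = 455. Together 1159.
Add back pairs where two caps are both exceeded: 56 + 20 + 165 + 4 + 84 + 35 = 364.
Subtract triples: 0 + 10 + 1 + 0 = 11.
By inclusion–exclusion the count is 816 − 1159 + 364 − 11 = 10.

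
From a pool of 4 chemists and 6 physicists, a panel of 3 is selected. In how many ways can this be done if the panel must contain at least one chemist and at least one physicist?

Unrestricted: C(10,3) = 120 ways to pick any 3 of the 10.
Selections missing a whole group: no chemists → C(6,3) = 20; no physicists → C(4,3) = 4.
Both groups omitted at once is impossible, so 120 − 24 = 96.

96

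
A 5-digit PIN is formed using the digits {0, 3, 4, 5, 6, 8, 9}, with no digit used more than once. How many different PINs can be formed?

2520

With no repetition, fill the 5 digits in order: 7 choices, then 6, down to 3.
7 × 6 × 5 × 4 × 3 = 2520.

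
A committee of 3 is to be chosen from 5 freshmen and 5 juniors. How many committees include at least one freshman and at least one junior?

Unrestricted: C(10,3) = 120 ways to pick any 3 of the 10.
Subtract selections that omit an entire group: no freshmen → C(5,3) = 10; no juniors → C(5,3) = 10.
Both groups omitted at once is impossible, so 120 − 20 = 100.

100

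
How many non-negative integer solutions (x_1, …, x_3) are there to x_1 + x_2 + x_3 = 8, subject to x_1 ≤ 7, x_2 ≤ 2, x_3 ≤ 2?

8

By stars and bars, unrestricted non-negative solutions to x_1+…+x_3 = 8 number C(8+2,2) = 45.
Subtract solutions that violate a single cap (substitute x_i' = x_i − (cap_i+1)): x_1 ≥ 8 gives C(2,2) = 1; x_2 ≥ 3 gives C(7,2) = 21; x_3 ≥ 3 gives C(7,2) = 21. Together 43.
Add back pairs where two caps are both exceeded: 0 + 0 + 6 = 6.
By inclusion–exclusion the count is 45 − 43 + 6 = 8.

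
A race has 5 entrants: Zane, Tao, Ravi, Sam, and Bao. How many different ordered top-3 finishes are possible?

There are 5 choices for 1st place, 4 for 2nd, and 3 for 3rd.
That gives 5 × 4 × 3 = 60.

60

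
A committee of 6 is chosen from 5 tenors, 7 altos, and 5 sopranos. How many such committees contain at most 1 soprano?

Split by how many sopranos are chosen (0 through 1).
Sum: C(5,0)·C(12,6) + C(5,1)·C(12,5) = 924 + 3960 = 4884.

4884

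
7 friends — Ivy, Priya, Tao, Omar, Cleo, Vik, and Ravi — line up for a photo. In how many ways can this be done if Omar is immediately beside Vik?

1440

Glue Omar and Vik into one block (2 internal orders), leaving 6 units to arrange in a row.
So the count is 2·(6)! = 1440.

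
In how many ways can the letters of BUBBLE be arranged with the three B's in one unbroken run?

Treat the 3 copies of B as a single block. The multiset to arrange is then {BBB, E, L, U}, 4 items in all.
All 4 items are distinct, so there are (4)! = 24 arrangements.

24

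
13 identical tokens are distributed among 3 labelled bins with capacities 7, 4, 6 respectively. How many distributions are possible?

15

By stars and bars, unrestricted non-negative solutions to x_1+…+x_3 = 13 number C(13+2,2) = 105.
Subtract solutions that violate a single cap (substitute x_i' = x_i − (cap_i+1)): x_1 ≥ 8 gives C(7,2) = 21; x_2 ≥ 5 gives C(10,2) = 45; x_3 ≥ 7 gives C(8,2) = 28. Together 94.
Add back pairs where two caps are both exceeded: 1 + 0 + 3 = 4.
By inclusion–exclusion the count is 105 − 94 + 4 = 15.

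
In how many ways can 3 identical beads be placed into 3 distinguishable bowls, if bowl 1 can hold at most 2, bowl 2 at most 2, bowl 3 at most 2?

7

Without the upper bounds there are C(5,2) = 10 ways to split 3 among 3 bowls.
Subtract solutions that violate a single cap (substitute x_i' = x_i − (cap_i+1)): x_1 ≥ 3 gives C(2,2) = 1; x_2 ≥ 3 gives C(2,2) = 1; x_3 ≥ 3 gives C(2,2) = 1. Together 3.
No two caps can be exceeded simultaneously, so the pair terms are all 0.
By inclusion–exclusion the count is 10 − 3 + 0 = 7.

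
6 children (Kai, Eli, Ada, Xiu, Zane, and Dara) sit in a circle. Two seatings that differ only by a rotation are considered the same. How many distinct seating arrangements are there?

120

Fix one person's seat to break rotational symmetry; the remaining 5 people can be arranged in (5)! = 120 ways.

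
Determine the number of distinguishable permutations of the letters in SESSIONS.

The 8 letters of SESSIONS have repeats: S appearing 4 times.
The number of distinct arrangements is 8!/(4!) = 40320/24 = 1680.

1680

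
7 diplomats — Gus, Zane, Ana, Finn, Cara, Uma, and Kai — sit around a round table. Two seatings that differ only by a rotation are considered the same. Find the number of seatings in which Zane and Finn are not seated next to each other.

480

Without the restriction there are (6)! = 720 seatings.
Seatings with Zane beside Finn: treat them as a block with 2 internal orders, giving 2 × (5)! = 240.
Subtracting, 720 − 240 = 480.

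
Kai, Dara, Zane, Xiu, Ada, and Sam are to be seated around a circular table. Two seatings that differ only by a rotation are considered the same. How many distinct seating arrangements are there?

Seat Kai anywhere (absorbing the rotational symmetry), then permute the other 5: (5)! = 120.

120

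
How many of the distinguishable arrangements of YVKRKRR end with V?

Fix V in the last position and arrange the remaining 6 letters.
Those 6 letters have K appearing twice and R appearing 3 times, giving (6)!/(3!·2!) = 60.

60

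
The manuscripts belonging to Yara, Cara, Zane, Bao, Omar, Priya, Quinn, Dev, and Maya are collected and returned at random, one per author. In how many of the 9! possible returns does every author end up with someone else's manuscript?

133496

Count assignments avoiding every fixed point. For any j of the 9 authors fixed to their own manuscript, the other 9−j can be arranged in (9−j)! ways.
By inclusion–exclusion this is Σ_{j=0}^{9} (−1)^j C(9,j)·(9−j)!.
Computing: 362880 − 362880 + 181440 − 60480 + 15120 − 3024 + 504 − 72 + 9 − 1 = 133496.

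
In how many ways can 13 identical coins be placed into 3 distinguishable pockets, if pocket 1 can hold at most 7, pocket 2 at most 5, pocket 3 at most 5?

15

Without the upper bounds there are C(15,2) = 105 ways to split 13 among 3 pockets.
Subtract solutions that violate a single cap (substitute x_i' = x_i − (cap_i+1)): x_1 ≥ 8 gives C(7,2) = 21; x_2 ≥ 6 gives C(9,2) = 36; x_3 ≥ 6 gives C(9,2) = 36. Together 93.
Add back pairs where two caps are both exceeded: 0 + 0 + 3 = 3.
By inclusion–exclusion the count is 105 − 93 + 3 = 15.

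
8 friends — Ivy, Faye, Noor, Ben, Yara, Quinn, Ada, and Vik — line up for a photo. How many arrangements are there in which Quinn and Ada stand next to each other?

10080

Treat {Quinn, Ada} as a single unit. There are 7 units to order, and the pair itself can be ordered 2 ways.
So the count is 2·(7)! = 10080.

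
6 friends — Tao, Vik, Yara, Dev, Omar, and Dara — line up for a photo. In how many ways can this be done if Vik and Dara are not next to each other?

There are 6! = 720 arrangements in all. If Vik and Dara are adjacent, merging them into one block gives 2·(5)! = 240 arrangements.
Complementary counting: 720 − 240 = 480.

480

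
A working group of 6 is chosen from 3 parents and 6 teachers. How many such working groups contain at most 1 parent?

19

Split by how many parents are chosen (0 through 1).
Sum: C(3,0)·C(6,6) + C(3,1)·C(6,5) = 1 + 18 = 19.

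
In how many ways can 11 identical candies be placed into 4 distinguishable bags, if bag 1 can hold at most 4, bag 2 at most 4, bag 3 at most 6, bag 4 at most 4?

Without the upper bounds there are C(14,3) = 364 ways to split 11 among 4 bags.
Subtract solutions that violate a single cap (substitute x_i' = x_i − (cap_i+1)): x_1 ≥ 5 gives C(9,3) = 84; x_2 ≥ 5 gives C(9,3) = 84; x_3 ≥ 7 gives C(7,3) = 35; x_4 ≥ 5 gives C(9,3) = 84. Together 287.
Add back pairs where two caps are both exceeded: 4 + 0 + 4 + 0 + 4 + 0 = 12.
By inclusion–exclusion the count is 364 − 287 + 12 = 89.

89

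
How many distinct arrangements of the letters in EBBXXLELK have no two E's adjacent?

There are 9!/(2!·2!·2!·2!) = 22680 arrangements of EBBXXLELK in total.
Arrangements with the E's together: treat EE as one letter, giving (8)!/(2!·2!·2!) = 5040.
Subtracting, 22680 − 5040 = 17640 arrangements keep the E's apart.

17640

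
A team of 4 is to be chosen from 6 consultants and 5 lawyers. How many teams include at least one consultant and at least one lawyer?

310

With no constraint there are C(11,4) = 330 possible selections.
Selections missing a whole group: no consultants → C(5,4) = 5; no lawyers → C(6,4) = 15.
Both groups omitted at once is impossible, so 330 − 20 = 310.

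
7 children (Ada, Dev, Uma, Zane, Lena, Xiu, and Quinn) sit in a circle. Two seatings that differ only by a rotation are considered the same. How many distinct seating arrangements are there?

720

Fix one person's seat to break rotational symmetry; the remaining 6 people can be arranged in (6)! = 720 ways.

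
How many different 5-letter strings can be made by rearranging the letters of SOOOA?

Letter multiplicities in SOOOA: A×1, O×3, S×1.
The number of distinct arrangements is 5!/(3!) = 120/6 = 20.

20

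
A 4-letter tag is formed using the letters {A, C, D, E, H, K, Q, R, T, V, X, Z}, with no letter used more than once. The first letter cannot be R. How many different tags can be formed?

The first letter has 12−1 = 11 choices (anything except R).
The remaining 3 letters are filled from the other 11 symbols without repetition: 11 × 10 × 9 = 990.
Total: 11 × 990 = 10890.

10890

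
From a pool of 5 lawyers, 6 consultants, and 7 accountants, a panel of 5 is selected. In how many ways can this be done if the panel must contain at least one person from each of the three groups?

Unrestricted: C(18,5) = 8568 ways to pick any 5 of the 18.
Subtract selections that omit an entire group: no lawyers → C(13,5) = 1287; no consultants → C(12,5) = 792; no accountants → C(11,5) = 462.
Add back selections omitting two groups (i.e. drawn from a single group): C(5,5) + C(6,5) + C(7,5) = 28.
By inclusion–exclusion: 8568 − 2541 + 28 = 6055.

6055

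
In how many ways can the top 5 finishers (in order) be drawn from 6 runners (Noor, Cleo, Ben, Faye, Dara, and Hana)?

720

This is an ordered selection of 5 from 6: P(6,5).
That gives 6 × 5 × 4 × 3 × 2 = 720.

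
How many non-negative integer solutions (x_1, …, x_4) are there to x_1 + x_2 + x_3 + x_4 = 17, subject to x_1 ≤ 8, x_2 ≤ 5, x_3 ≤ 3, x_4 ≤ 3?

Ignoring the caps, the number of non-negative solutions to x_1+…+x_4 = 17 is C(20,3) = 1140.
Subtract solutions that violate a single cap (substitute x_i' = x_i − (cap_i+1)): x_1 ≥ 9 gives C(11,3) = 165; x_2 ≥ 6 gives C(14,3) = 364; x_3 ≥ 4 gives C(16,3) = 560; x_4 ≥ 4 gives C(16,3) = 560. Together 1649.
Add back pairs where two caps are both exceeded: 10 + 35 + 35 + 120 + 120 + 220 = 540.
Subtract triples: 0 + 0 + 1 + 20 = 21.
By inclusion–exclusion the count is 1140 − 1649 + 540 − 21 = 10.

10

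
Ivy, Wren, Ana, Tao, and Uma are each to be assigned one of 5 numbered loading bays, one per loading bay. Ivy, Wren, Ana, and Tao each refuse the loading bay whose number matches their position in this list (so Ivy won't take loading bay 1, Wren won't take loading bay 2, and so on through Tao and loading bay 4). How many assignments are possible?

Let Aᵢ (for 1 ≤ i ≤ 4) be the placements that put person i in their forbidden loading bay. Any j of these fix j positions, leaving (5−j)! ways to fill the rest, and there are C(4,j) ways to pick which j.
By inclusion–exclusion, the number of valid placements is Σ_{j=0}^{4} (−1)^j C(4,j)·(5−j)!.
Computing: 120 − 96 + 36 − 8 + 1 = 53.

53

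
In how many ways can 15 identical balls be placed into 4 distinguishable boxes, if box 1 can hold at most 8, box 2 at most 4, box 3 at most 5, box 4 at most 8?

Without the upper bounds there are C(18,3) = 816 ways to split 15 among 4 boxes.
Subtract solutions that violate a single cap (substitute x_i' = x_i − (cap_i+1)): x_1 ≥ 9 gives C(9,3) = 84; x_2 ≥ 5 gives C(13,3) = 286; x_3 ≥ 6 gives C(12,3) = 220; x_4 ≥ 9 gives C(9,3) = 84. Together 674.
Add back pairs where two caps are both exceeded: 4 + 1 + 0 + 35 + 4 + 1 = 45.
By inclusion–exclusion the count is 816 − 674 + 45 = 187.

187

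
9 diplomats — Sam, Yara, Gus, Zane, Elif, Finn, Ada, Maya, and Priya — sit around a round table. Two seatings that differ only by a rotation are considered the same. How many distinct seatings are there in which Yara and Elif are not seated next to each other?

Without the restriction there are (8)! = 40320 seatings.
Seatings with Yara beside Elif: treat them as a block with 2 internal orders, giving 2 × (7)! = 10080.
Subtracting, 40320 − 10080 = 30240.

30240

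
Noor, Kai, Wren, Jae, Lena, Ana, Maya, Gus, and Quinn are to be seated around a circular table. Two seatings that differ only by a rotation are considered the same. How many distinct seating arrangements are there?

40320

Around a circle, 9 distinct people have 9!/9 = (8)! = 40320 rotationally distinct seatings.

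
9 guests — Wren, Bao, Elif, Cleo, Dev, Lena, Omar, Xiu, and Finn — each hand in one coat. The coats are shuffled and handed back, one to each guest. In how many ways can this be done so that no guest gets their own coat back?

Count assignments avoiding every fixed point. For any j of the 9 guests fixed to their own coat, the other 9−j can be arranged in (9−j)! ways.
By inclusion–exclusion this is Σ_{j=0}^{9} (−1)^j C(9,j)·(9−j)!.
Computing: 362880 − 362880 + 181440 − 60480 + 15120 − 3024 + 504 − 72 + 9 − 1 = 133496.

133496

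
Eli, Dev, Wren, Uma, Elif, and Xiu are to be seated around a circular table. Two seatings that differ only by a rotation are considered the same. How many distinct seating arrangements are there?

120

Around a circle, 6 distinct people have 6!/6 = (5)! = 120 rotationally distinct seatings.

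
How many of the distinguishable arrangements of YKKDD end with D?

With the last slot taken by D, it remains to arrange the other 4 letters (YKKD).
Those 4 letters have K appearing twice, giving (4)!/(2!) = 12.

12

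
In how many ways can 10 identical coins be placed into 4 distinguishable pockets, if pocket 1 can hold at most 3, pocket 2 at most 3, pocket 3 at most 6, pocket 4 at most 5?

75

Ignoring the caps, the number of non-negative solutions to x_1+…+x_4 = 10 is C(13,3) = 286.
Subtract solutions that violate a single cap (substitute x_i' = x_i − (cap_i+1)): x_1 ≥ 4 gives C(9,3) = 84; x_2 ≥ 4 gives C(9,3) = 84; x_3 ≥ 7 gives C(6,3) = 20; x_4 ≥ 6 gives C(7,3) = 35. Together 223.
Add back pairs where two caps are both exceeded: 10 + 0 + 1 + 0 + 1 + 0 = 12.
By inclusion–exclusion the count is 286 − 223 + 12 = 75.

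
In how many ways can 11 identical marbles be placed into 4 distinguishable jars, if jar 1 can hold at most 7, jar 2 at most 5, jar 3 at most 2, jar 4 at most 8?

By stars and bars, unrestricted non-negative solutions to x_1+…+x_4 = 11 number C(11+3,3) = 364.
Subtract solutions that violate a single cap (substitute x_i' = x_i − (cap_i+1)): x_1 ≥ 8 gives C(6,3) = 20; x_2 ≥ 6 gives C(8,3) = 56; x_3 ≥ 3 gives C(11,3) = 165; x_4 ≥ 9 gives C(5,3) = 10. Together 251.
Add back pairs where two caps are both exceeded: 0 + 1 + 0 + 10 + 0 + 0 = 11.
By inclusion–exclusion the count is 364 − 251 + 11 = 124.

124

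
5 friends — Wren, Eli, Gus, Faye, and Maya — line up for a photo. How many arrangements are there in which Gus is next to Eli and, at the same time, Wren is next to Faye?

24

Treat {Gus,Eli} as one block (2 orders) and {Wren,Faye} as another (2 orders).
That leaves 3 units to arrange: 2 × 2 × 3! = 4 × 6 = 24.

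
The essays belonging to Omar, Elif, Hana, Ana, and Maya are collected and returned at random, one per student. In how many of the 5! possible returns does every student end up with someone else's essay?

Count assignments avoiding every fixed point. For any j of the 5 students fixed to their own essay, the other 5−j can be arranged in (5−j)! ways.
By inclusion–exclusion this is Σ_{j=0}^{5} (−1)^j C(5,j)·(5−j)!.
Computing: 120 − 120 + 60 − 20 + 5 − 1 = 44.

44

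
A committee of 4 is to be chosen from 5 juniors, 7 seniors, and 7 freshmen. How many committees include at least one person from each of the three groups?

Total 4-person selections from all 19: C(19,4) = 3876.
Selections missing a whole group: no juniors → C(14,4) = 1001; no seniors → C(12,4) = 495; no freshmen → C(12,4) = 495.
Add back selections omitting two groups (i.e. drawn from a single group): C(5,4) + C(7,4) + C(7,4) = 75.
By inclusion–exclusion: 3876 − 1991 + 75 = 1960.

1960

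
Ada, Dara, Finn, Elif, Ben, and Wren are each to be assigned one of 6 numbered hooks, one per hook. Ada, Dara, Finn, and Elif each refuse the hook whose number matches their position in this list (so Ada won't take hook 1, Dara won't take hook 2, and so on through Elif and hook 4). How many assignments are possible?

362

Let Aᵢ (for 1 ≤ i ≤ 4) be the placements that put person i in their forbidden hook. Any j of these fix j positions, leaving (6−j)! ways to fill the rest, and there are C(4,j) ways to pick which j.
By inclusion–exclusion, the number of valid placements is Σ_{j=0}^{4} (−1)^j C(4,j)·(6−j)!.
Computing: 720 − 480 + 144 − 24 + 2 = 362.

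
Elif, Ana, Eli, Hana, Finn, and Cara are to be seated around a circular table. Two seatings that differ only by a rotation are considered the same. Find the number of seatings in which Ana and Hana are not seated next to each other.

Without the restriction there are (5)! = 120 seatings.
Those with Ana next to Hana: fuse the pair into one unit and seat 5 units around a circle — 2·(4)! = 48.
Subtracting, 120 − 48 = 72.

72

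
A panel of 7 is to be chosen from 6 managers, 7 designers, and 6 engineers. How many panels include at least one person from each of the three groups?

46165

With no constraint there are C(19,7) = 50388 possible selections.
Subtract selections that omit an entire group: no managers → C(13,7) = 1716; no designers → C(12,7) = 792; no engineers → C(13,7) = 1716.
Add back selections omitting two groups (i.e. drawn from a single group): C(6,7) + C(7,7) + C(6,7) = 1.
By inclusion–exclusion: 50388 − 4224 + 1 = 46165.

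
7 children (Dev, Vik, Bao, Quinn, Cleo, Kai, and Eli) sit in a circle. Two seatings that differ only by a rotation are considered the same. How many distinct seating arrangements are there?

Fix one person's seat to break rotational symmetry; the remaining 6 people can be arranged in (6)! = 720 ways.

720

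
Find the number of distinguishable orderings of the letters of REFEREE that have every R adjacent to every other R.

Treat the 2 copies of R as a single block. The multiset to arrange is then {RR, E, E, E, E, F}, 6 items in all.
That gives (6)!/(4!) = 30 arrangements.

30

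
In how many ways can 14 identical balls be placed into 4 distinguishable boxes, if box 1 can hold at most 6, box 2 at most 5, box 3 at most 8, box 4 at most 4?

Ignoring the caps, the number of non-negative solutions to x_1+…+x_4 = 14 is C(17,3) = 680.
Subtract solutions that violate a single cap (substitute x_i' = x_i − (cap_i+1)): x_1 ≥ 7 gives C(10,3) = 120; x_2 ≥ 6 gives C(11,3) = 165; x_3 ≥ 9 gives C(8,3) = 56; x_4 ≥ 5 gives C(12,3) = 220. Together 561.
Add back pairs where two caps are both exceeded: 4 + 0 + 10 + 0 + 20 + 1 = 35.
By inclusion–exclusion the count is 680 − 561 + 35 = 154.

154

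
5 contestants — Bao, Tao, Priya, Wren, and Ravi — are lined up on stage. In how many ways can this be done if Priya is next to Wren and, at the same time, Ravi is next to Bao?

Treat {Priya,Wren} as one block (2 orders) and {Ravi,Bao} as another (2 orders).
That leaves 3 units to arrange: 2 × 2 × 3! = 4 × 6 = 24.

24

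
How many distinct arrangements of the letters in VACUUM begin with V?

60

With the first slot taken by V, it remains to arrange the other 5 letters (ACUUM).
Those 5 letters have U appearing twice, giving (5)!/(2!) = 60.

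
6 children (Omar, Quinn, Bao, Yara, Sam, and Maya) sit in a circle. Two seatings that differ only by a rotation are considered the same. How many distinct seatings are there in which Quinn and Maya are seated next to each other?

Treat {Quinn, Maya} as one unit (2 internal orders) and seat the resulting 5 units around the table: (4)! circular arrangements.
So 2 × (4)! = 2 × 24 = 48.

48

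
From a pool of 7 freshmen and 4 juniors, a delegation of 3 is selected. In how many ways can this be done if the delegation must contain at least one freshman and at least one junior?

Unrestricted: C(11,3) = 165 ways to pick any 3 of the 11.
Selections missing a whole group: no freshmen → C(4,3) = 4; no juniors → C(7,3) = 35.
Both groups omitted at once is impossible, so 165 − 39 = 126.

126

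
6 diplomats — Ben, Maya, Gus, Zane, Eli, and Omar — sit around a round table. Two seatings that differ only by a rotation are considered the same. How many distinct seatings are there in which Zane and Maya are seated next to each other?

Treat {Zane, Maya} as one unit (2 internal orders) and seat the resulting 5 units around the table: (4)! circular arrangements.
So 2 × (4)! = 2 × 24 = 48.

48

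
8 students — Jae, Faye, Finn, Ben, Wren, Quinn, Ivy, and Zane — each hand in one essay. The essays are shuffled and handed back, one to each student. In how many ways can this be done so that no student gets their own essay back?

This is the derangement count D_8: permutations of 8 items with no fixed point.
By inclusion–exclusion this is Σ_{j=0}^{8} (−1)^j C(8,j)·(8−j)!.
Computing: 40320 − 40320 + 20160 − 6720 + 1680 − 336 + 56 − 8 + 1 = 14833.

14833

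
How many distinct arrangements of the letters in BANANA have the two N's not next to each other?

40

There are 6!/(3!·2!) = 60 arrangements of BANANA in total.
If the two N's are adjacent, glue them into one block, leaving 5 items to arrange: (5)!/(3!) = 20 ways.
Subtracting, 60 − 20 = 40 arrangements keep the N's apart.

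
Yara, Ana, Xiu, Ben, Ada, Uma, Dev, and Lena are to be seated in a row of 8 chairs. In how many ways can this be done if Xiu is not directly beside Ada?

There are 8! = 40320 arrangements in all. If Xiu and Ada are adjacent, merging them into one block gives 2·(7)! = 10080 arrangements.
So 40320 − 10080 = 30240 arrangements keep them apart.

30240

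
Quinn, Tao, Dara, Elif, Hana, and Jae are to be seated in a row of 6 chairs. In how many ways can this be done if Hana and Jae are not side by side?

Of the 6! = 720 arrangements, those with Hana and Jae adjacent number 2 × 5! = 240 (treat the pair as a block with 2 internal orders).
So 720 − 240 = 480 arrangements keep them apart.

480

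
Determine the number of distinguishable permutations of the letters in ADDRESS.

Letter multiplicities in ADDRESS: A×1, D×2, E×1, R×1, S×2.
So there are 7! / (2!·2!) = 1260 distinguishable arrangements.

1260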